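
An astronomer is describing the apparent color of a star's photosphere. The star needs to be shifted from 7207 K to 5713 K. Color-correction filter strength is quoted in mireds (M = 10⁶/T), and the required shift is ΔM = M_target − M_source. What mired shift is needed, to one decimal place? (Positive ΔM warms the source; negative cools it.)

M_source = 10⁶/7207 = 138.754; M_target = 10⁶/5713 = 175.039.
ΔM = 175.039 − 138.754 = 36.285 → +36.3 mireds, a warming shift.

+36.3 mireds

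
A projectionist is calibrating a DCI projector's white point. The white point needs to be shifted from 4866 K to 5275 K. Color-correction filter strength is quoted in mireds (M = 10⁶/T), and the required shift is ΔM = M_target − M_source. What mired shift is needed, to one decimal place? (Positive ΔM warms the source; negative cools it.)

-15.9 mireds

M_source = 10⁶/4866 = 205.508; M_target = 10⁶/5275 = 189.573.
ΔM = 189.573 − 205.508 = -15.934 → -15.9 mireds, a cooling shift.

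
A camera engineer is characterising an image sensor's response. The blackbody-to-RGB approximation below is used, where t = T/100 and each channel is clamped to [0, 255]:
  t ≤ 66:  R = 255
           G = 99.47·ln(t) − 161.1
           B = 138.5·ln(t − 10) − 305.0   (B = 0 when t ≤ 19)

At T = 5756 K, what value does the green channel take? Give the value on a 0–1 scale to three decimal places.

0.949

t = 5756/100 = 57.56; the t ≤ 66 branch applies.
G = 99.47·ln 57.56 − 161.1 = 99.47·4.0528 − 161.1 = 242.035.
On a 0–1 scale: 242.035/255 = 0.9492 → 0.949.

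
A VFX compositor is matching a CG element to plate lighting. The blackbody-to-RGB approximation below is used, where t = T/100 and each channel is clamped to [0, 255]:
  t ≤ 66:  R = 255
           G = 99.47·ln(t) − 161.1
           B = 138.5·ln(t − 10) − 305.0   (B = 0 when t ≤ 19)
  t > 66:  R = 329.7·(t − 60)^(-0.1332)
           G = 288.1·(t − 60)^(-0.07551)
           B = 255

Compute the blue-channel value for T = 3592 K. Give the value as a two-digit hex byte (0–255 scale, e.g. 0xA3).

0x92

t = 3592/100 = 35.92; the t ≤ 66 branch applies.
B = 138.5·ln(35.92 − 10) − 305.0 = 138.5·ln 25.92 − 305.0 = 138.5·3.2550 − 305.0 = 145.820.
Rounded: 146; in hex, 0x92.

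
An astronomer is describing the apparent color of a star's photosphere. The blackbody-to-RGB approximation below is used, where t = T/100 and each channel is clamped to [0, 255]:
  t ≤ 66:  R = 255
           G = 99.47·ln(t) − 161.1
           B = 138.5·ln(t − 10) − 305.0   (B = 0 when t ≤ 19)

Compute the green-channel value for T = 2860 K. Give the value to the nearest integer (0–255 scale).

172

t = 2860/100 = 28.6; the t ≤ 66 branch applies.
G = 99.47·ln 28.6 − 161.1 = 99.47·3.3534 − 161.1 = 172.463.
Rounded: 172.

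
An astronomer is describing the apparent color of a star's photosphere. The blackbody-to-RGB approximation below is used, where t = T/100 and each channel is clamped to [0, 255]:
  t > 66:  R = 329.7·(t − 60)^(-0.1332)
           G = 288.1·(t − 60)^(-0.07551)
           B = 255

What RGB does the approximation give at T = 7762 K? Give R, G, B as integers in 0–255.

t = 7762/100 = 77.62; the t > 66 branch applies.
R = 329.7·(77.62 − 60)^(-0.1332) = 329.7·17.62^(-0.1332) = 329.7·0.68239 = 224.984.
G = 288.1·(77.62 − 60)^(-0.07551) = 288.1·17.62^(-0.07551) = 288.1·0.80522 = 231.984.
B = 255 by definition for t > 66.
Rounded: (225, 232, 255).

R=225, G=232, B=255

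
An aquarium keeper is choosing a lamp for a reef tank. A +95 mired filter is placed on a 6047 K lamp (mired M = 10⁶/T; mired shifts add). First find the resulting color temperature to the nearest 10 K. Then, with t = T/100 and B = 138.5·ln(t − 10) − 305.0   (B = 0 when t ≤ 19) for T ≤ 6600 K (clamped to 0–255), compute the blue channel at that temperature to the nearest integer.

M_in = 10⁶/6047 = 165.37; M_out = 165.37 + (+95) = 260.37.
T_out = 10⁶/260.37 = 3840.7 K → 3840 K; t = 38.4.
B = 138.5·ln(38.4 − 10) − 305.0 = 138.5·ln 28.4 − 305.0 = 138.5·3.3464 − 305.0 = 158.475.
Rounded: 158.

158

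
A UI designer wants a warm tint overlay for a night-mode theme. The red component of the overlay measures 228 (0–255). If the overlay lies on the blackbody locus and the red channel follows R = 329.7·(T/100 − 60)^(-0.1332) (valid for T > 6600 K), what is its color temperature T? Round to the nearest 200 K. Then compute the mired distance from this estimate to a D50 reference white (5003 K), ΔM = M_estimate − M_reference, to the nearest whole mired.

-68 mireds

(t − 60)^(-0.1332) = 228/329.7 = 0.69154.
t − 60 = 0.69154^(1/-0.1332) = 0.69154^(-7.508) = 15.943, so t = 75.943.
T = 100·t = 7594 K → 7600 K to the nearest 200 K.
M_estimate = 10⁶/7600 = 131.58; M_reference = 10⁶/5003 = 199.88.
ΔM = 131.58 − 199.88 = -68.30 → -68 mireds.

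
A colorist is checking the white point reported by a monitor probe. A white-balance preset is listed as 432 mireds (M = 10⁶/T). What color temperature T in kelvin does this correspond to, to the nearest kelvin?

2315 K

T = 10⁶ / 432 = 2314.81 K → 2315 K.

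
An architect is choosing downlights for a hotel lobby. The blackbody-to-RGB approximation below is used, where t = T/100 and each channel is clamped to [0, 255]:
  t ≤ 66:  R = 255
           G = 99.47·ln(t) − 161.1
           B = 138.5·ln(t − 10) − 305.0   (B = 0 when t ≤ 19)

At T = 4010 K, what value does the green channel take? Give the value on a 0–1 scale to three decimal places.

0.808

t = 4010/100 = 40.1; the t ≤ 66 branch applies.
G = 99.47·ln 40.1 − 161.1 = 99.47·3.6914 − 161.1 = 206.081.
On a 0–1 scale: 206.081/255 = 0.8082 → 0.808.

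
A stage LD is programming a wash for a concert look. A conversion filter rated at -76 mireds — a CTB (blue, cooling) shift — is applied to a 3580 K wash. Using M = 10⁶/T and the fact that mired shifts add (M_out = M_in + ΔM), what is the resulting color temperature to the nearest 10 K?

M_in = 10⁶/3580 = 279.33 mireds.
M_out = 279.33 + (-76) = 203.33 mireds.
T_out = 10⁶/203.33 = 4918.1 K → 4920 K.

4920 K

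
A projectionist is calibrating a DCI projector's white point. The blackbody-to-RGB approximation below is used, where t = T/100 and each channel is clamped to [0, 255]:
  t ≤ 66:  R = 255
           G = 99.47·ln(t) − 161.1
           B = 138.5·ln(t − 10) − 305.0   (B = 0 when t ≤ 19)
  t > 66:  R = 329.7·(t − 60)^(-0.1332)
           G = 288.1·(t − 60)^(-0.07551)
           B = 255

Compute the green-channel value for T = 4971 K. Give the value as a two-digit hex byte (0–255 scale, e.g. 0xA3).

t = 4971/100 = 49.71; the t ≤ 66 branch applies.
G = 99.47·ln 49.71 − 161.1 = 99.47·3.9062 − 161.1 = 227.450.
Rounded: 227; in hex, 0xE3.

0xE3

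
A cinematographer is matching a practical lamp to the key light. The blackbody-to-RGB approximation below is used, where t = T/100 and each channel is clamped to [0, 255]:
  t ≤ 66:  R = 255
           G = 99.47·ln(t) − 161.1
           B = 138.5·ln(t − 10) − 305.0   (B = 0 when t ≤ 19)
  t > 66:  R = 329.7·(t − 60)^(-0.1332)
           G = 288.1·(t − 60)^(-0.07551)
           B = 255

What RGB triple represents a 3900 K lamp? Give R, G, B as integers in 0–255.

t = 3900/100 = 39; the t ≤ 66 branch applies.
R = 255 by definition for t ≤ 66.
G = 99.47·ln 39 − 161.1 = 99.47·3.6636 − 161.1 = 203.314.
B = 138.5·ln(39 − 10) − 305.0 = 138.5·ln 29 − 305.0 = 138.5·3.3673 − 305.0 = 161.370.
Rounded: (255, 203, 161).

R=255, G=203, B=161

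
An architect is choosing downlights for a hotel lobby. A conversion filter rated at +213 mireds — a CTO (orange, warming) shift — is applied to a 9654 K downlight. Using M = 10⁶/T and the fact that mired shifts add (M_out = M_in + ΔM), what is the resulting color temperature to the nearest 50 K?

3150 K

M_in = 10⁶/9654 = 103.58 mireds.
M_out = 103.58 + (+213) = 316.58 mireds.
T_out = 10⁶/316.58 = 3158.7 K → 3150 K.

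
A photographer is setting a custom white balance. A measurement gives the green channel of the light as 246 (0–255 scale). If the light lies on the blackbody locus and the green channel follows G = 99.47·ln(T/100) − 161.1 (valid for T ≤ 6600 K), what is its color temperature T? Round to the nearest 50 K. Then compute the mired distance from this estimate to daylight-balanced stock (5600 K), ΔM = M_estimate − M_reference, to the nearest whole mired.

-12 mireds

ln t = (246 + 161.1) / 99.47 = 4.0927.
t = e^4.0927 = 59.901.
T = 100·t = 5990 K → 6000 K to the nearest 50 K.
M_estimate = 10⁶/6000 = 166.67; M_reference = 10⁶/5600 = 178.57.
ΔM = 166.67 − 178.57 = -11.90 → -12 mireds.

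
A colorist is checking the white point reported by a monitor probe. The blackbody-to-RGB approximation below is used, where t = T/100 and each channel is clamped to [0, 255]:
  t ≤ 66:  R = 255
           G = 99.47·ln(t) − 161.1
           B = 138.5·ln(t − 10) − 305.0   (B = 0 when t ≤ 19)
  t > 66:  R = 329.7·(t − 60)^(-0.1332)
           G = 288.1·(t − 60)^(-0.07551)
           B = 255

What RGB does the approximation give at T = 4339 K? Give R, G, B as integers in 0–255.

t = 4339/100 = 43.39; the t ≤ 66 branch applies.
R = 255 by definition for t ≤ 66.
G = 99.47·ln 43.39 − 161.1 = 99.47·3.7702 − 161.1 = 213.925.
B = 138.5·ln(43.39 − 10) − 305.0 = 138.5·ln 33.39 − 305.0 = 138.5·3.5083 − 305.0 = 180.894.
Rounded: (255, 214, 181).

R=255, G=214, B=181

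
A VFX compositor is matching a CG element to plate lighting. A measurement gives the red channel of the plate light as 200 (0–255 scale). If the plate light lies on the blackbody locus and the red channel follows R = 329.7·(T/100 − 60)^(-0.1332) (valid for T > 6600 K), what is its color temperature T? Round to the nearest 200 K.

(t − 60)^(-0.1332) = 200/329.7 = 0.60661.
t − 60 = 0.60661^(1/-0.1332) = 0.60661^(-7.508) = 42.638, so t = 102.638.
T = 100·t = 10264 K → 10200 K to the nearest 200 K.

10200 K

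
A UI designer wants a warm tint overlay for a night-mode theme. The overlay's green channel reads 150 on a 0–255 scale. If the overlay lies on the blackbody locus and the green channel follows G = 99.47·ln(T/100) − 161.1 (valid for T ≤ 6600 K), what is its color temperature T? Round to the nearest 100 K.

ln t = (150 + 161.1) / 99.47 = 3.1276.
t = e^3.1276 = 22.819.
T = 100·t = 2282 K → 2300 K to the nearest 100 K.

2300 K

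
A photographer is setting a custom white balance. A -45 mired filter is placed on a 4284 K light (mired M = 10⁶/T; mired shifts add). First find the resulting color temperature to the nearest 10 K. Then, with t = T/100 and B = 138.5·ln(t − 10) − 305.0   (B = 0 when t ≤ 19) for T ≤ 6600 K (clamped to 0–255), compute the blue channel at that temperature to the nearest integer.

M_in = 10⁶/4284 = 233.43; M_out = 233.43 + (-45) = 188.43.
T_out = 10⁶/188.43 = 5307.1 K → 5310 K; t = 53.1.
B = 138.5·ln(53.1 − 10) − 305.0 = 138.5·ln 43.1 − 305.0 = 138.5·3.7635 − 305.0 = 216.248.
Rounded: 216.

216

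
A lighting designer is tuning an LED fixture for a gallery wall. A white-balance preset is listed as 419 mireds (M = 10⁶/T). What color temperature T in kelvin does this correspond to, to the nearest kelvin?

T = 10⁶ / 419 = 2386.63 K → 2387 K.

2387 K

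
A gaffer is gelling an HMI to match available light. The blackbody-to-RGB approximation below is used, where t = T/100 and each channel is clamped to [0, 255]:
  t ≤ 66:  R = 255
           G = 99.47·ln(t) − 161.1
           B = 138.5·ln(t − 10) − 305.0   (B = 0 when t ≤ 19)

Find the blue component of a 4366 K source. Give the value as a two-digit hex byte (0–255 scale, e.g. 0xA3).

t = 4366/100 = 43.66; the t ≤ 66 branch applies.
B = 138.5·ln(43.66 − 10) − 305.0 = 138.5·ln 33.66 − 305.0 = 138.5·3.5163 − 305.0 = 182.009.
Rounded: 182; in hex, 0xB6.

0xB6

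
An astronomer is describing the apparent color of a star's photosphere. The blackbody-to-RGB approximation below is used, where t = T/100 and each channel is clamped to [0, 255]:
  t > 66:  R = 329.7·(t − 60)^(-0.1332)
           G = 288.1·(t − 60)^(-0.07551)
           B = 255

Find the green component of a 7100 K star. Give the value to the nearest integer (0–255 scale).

t = 7100/100 = 71; the t > 66 branch applies.
G = 288.1·(71 − 60)^(-0.07551) = 288.1·11^(-0.07551) = 288.1·0.83438 = 240.385.
Rounded: 240.

240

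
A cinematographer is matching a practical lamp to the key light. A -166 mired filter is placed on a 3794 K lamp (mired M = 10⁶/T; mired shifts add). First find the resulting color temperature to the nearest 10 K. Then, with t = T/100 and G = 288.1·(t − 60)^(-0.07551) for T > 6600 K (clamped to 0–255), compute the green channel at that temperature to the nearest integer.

M_in = 10⁶/3794 = 263.57; M_out = 263.57 + (-166) = 97.57.
T_out = 10⁶/97.57 = 10248.6 K → 10250 K; t = 102.5.
G = 288.1·(102.5 − 60)^(-0.07551) = 288.1·42.5^(-0.07551) = 288.1·0.75343 = 217.062.
Rounded: 217.

217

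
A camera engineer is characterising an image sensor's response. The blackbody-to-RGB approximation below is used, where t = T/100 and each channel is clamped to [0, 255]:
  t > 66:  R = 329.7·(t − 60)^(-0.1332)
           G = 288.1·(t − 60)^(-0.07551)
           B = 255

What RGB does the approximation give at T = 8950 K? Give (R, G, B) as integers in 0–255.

t = 8950/100 = 89.5; the t > 66 branch applies.
R = 329.7·(89.5 − 60)^(-0.1332) = 329.7·29.5^(-0.1332) = 329.7·0.63712 = 210.058.
G = 288.1·(89.5 − 60)^(-0.07551) = 288.1·29.5^(-0.07551) = 288.1·0.77449 = 223.130.
B = 255 by definition for t > 66.
Rounded: (210, 223, 255).

(210, 223, 255)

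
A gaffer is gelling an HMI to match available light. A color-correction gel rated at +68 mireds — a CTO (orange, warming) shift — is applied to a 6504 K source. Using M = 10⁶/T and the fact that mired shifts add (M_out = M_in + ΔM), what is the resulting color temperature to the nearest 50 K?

4500 K

M_in = 10⁶/6504 = 153.75 mireds.
M_out = 153.75 + (+68) = 221.75 mireds.
T_out = 10⁶/221.75 = 4509.6 K → 4500 K.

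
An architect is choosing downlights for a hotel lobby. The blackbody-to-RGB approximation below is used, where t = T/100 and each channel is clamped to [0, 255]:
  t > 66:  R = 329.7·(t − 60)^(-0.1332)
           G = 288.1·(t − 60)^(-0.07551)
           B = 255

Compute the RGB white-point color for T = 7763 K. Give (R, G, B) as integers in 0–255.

(225, 232, 255)

t = 7763/100 = 77.63; the t > 66 branch applies.
R = 329.7·(77.63 − 60)^(-0.1332) = 329.7·17.63^(-0.1332) = 329.7·0.68234 = 224.967.
G = 288.1·(77.63 − 60)^(-0.07551) = 288.1·17.63^(-0.07551) = 288.1·0.80518 = 231.974.
B = 255 by definition for t > 66.
Rounded: (225, 232, 255).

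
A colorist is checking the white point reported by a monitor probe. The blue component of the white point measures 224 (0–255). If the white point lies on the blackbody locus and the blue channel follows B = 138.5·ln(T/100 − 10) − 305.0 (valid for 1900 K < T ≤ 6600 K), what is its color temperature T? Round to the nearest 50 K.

ln(t − 10) = (224 + 305.0) / 138.5 = 3.8195.
t − 10 = e^3.8195 = 45.581, so t = 55.581.
T = 100·t = 5558 K → 5550 K to the nearest 50 K.

5550 K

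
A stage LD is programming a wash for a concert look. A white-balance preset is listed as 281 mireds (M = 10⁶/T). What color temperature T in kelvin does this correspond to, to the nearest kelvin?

3559 K

T = 10⁶ / 281 = 3558.72 K → 3559 K.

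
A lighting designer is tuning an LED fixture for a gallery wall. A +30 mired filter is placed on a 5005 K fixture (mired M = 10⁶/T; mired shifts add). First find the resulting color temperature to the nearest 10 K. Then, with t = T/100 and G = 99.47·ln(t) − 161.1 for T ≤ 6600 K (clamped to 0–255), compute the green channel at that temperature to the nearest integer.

M_in = 10⁶/5005 = 199.80; M_out = 199.80 + (+30) = 229.80.
T_out = 10⁶/229.80 = 4351.6 K → 4350 K; t = 43.5.
G = 99.47·ln 43.5 − 161.1 = 99.47·3.7728 − 161.1 = 214.177.
Rounded: 214.

214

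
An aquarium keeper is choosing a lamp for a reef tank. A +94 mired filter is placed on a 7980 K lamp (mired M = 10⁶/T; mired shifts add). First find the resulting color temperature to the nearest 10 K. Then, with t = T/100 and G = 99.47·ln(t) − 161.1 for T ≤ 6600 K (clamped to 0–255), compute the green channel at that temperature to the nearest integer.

219

M_in = 10⁶/7980 = 125.31; M_out = 125.31 + (+94) = 219.31.
T_out = 10⁶/219.31 = 4559.7 K → 4560 K; t = 45.6.
G = 99.47·ln 45.6 − 161.1 = 99.47·3.8199 − 161.1 = 218.866.
Rounded: 219.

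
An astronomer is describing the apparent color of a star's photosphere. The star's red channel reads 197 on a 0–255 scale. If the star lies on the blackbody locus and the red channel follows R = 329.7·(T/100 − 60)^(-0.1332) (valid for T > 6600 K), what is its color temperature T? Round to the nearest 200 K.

10800 K

(t − 60)^(-0.1332) = 197/329.7 = 0.59751.
t − 60 = 0.59751^(1/-0.1332) = 0.59751^(-7.508) = 47.761, so t = 107.761.
T = 100·t = 10776 K → 10800 K to the nearest 200 K.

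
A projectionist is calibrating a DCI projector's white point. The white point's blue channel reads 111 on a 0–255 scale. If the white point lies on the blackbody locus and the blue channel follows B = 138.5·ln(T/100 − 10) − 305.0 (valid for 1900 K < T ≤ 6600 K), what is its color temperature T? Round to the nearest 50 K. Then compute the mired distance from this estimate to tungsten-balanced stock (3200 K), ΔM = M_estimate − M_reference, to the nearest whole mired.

ln(t − 10) = (111 + 305.0) / 138.5 = 3.0036.
t − 10 = e^3.0036 = 20.158, so t = 30.158.
T = 100·t = 3016 K → 3000 K to the nearest 50 K.
M_estimate = 10⁶/3000 = 333.33; M_reference = 10⁶/3200 = 312.50.
ΔM = 333.33 − 312.50 = 20.83 → +21 mireds.

+21 mireds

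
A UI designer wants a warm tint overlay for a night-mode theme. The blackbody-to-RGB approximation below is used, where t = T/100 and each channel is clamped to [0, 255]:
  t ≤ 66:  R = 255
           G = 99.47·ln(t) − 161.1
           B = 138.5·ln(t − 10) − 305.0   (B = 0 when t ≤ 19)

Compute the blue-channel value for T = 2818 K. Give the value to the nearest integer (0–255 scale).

t = 2818/100 = 28.18; the t ≤ 66 branch applies.
B = 138.5·ln(28.18 − 10) − 305.0 = 138.5·ln 18.18 − 305.0 = 138.5·2.9003 − 305.0 = 96.695.
Rounded: 97.

97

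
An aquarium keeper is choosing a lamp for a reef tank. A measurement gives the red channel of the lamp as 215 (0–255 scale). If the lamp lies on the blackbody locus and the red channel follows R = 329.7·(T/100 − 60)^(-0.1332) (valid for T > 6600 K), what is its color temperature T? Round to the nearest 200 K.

8400 K

(t − 60)^(-0.1332) = 215/329.7 = 0.65211.
t − 60 = 0.65211^(1/-0.1332) = 0.65211^(-7.508) = 24.774, so t = 84.774.
T = 100·t = 8477 K → 8400 K to the nearest 200 K.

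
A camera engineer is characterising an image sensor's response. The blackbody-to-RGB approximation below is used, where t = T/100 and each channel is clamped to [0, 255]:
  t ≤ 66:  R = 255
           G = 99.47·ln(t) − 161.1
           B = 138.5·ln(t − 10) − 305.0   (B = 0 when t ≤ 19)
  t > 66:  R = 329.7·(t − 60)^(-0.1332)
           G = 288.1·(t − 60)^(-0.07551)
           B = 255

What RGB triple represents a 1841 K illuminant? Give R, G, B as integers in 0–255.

t = 1841/100 = 18.41; the t ≤ 66 branch applies.
R = 255 by definition for t ≤ 66.
G = 99.47·ln 18.41 − 161.1 = 99.47·2.9129 − 161.1 = 128.646.
t = 18.41 ≤ 19, so B = 0.
Rounded: (255, 129, 0).

R=255, G=129, B=0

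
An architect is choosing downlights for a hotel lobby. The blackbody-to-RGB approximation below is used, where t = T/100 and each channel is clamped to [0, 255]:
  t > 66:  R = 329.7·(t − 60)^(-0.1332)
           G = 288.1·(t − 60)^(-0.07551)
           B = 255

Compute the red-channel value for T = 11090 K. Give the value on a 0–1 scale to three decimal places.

t = 11090/100 = 110.9; the t > 66 branch applies.
R = 329.7·(110.9 − 60)^(-0.1332) = 329.7·50.9^(-0.1332) = 329.7·0.59247 = 195.337.
On a 0–1 scale: 195.337/255 = 0.7660 → 0.766.

0.766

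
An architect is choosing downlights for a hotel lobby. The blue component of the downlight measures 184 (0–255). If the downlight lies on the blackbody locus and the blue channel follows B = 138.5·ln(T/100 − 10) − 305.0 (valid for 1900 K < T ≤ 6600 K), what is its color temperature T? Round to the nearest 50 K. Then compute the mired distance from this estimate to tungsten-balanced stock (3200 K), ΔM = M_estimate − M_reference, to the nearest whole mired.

-85 mireds

ln(t − 10) = (184 + 305.0) / 138.5 = 3.5307.
t − 10 = e^3.5307 = 34.147, so t = 44.147.
T = 100·t = 4415 K → 4400 K to the nearest 50 K.
M_estimate = 10⁶/4400 = 227.27; M_reference = 10⁶/3200 = 312.50.
ΔM = 227.27 − 312.50 = -85.23 → -85 mireds.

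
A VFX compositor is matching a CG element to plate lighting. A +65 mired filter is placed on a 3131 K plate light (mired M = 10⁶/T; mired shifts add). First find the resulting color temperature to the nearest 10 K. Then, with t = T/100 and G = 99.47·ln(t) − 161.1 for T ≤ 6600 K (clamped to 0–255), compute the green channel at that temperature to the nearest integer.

163

M_in = 10⁶/3131 = 319.39; M_out = 319.39 + (+65) = 384.39.
T_out = 10⁶/384.39 = 2601.5 K → 2600 K; t = 26.
G = 99.47·ln 26 − 161.1 = 99.47·3.2581 − 161.1 = 162.983.
Rounded: 163.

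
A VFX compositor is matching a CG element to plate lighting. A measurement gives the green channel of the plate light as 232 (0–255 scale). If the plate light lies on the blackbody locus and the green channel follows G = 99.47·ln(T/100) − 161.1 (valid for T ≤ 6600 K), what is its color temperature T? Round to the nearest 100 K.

ln t = (232 + 161.1) / 99.47 = 3.9519.
t = e^3.9519 = 52.036.
T = 100·t = 5204 K → 5200 K to the nearest 100 K.

5200 K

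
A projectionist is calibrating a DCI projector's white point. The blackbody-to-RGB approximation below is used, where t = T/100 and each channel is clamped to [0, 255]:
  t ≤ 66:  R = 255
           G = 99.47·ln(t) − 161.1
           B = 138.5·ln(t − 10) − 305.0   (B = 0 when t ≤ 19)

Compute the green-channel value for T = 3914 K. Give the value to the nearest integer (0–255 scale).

t = 3914/100 = 39.14; the t ≤ 66 branch applies.
G = 99.47·ln 39.14 − 161.1 = 99.47·3.6671 − 161.1 = 203.671.
Rounded: 204.

204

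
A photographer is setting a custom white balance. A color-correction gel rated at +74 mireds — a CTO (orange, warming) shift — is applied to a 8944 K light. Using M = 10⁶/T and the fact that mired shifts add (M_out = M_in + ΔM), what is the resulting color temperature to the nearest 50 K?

M_in = 10⁶/8944 = 111.81 mireds.
M_out = 111.81 + (+74) = 185.81 mireds.
T_out = 10⁶/185.81 = 5381.9 K → 5400 K.

5400 K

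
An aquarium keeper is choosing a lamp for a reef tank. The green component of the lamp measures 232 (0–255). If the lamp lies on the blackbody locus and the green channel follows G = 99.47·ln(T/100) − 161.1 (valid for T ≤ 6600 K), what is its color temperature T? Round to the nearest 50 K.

ln t = (232 + 161.1) / 99.47 = 3.9519.
t = e^3.9519 = 52.036.
T = 100·t = 5204 K → 5200 K to the nearest 50 K.

5200 K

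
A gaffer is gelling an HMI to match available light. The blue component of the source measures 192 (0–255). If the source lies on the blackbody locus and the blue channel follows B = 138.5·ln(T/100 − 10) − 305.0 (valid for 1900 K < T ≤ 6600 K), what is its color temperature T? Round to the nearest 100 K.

ln(t − 10) = (192 + 305.0) / 138.5 = 3.5884.
t − 10 = e^3.5884 = 36.178, so t = 46.178.
T = 100·t = 4618 K → 4600 K to the nearest 100 K.

4600 K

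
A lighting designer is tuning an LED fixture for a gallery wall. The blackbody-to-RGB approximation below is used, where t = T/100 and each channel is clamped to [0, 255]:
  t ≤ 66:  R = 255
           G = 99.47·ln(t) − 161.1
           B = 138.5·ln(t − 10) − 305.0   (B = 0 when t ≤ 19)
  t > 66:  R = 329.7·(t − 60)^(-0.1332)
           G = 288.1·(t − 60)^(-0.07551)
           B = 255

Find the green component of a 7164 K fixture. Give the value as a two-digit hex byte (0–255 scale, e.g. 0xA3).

t = 7164/100 = 71.64; the t > 66 branch applies.
G = 288.1·(71.64 − 60)^(-0.07551) = 288.1·11.64^(-0.07551) = 288.1·0.83083 = 239.361.
Rounded: 239; in hex, 0xEF.

0xEF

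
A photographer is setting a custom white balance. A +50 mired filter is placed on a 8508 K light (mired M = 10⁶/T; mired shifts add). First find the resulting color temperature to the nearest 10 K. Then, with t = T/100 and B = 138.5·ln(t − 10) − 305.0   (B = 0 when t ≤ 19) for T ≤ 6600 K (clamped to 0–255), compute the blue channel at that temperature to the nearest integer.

M_in = 10⁶/8508 = 117.54; M_out = 117.54 + (+50) = 167.54.
T_out = 10⁶/167.54 = 5968.9 K → 5970 K; t = 59.7.
B = 138.5·ln(59.7 − 10) − 305.0 = 138.5·ln 49.7 − 305.0 = 138.5·3.9060 − 305.0 = 235.982.
Rounded: 236.

236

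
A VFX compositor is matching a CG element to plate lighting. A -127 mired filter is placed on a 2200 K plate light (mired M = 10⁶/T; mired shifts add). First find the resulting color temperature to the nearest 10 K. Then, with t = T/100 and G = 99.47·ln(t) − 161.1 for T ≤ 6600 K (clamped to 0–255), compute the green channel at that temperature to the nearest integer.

179

M_in = 10⁶/2200 = 454.55; M_out = 454.55 + (-127) = 327.55.
T_out = 10⁶/327.55 = 3053.0 K → 3050 K; t = 30.5.
G = 99.47·ln 30.5 − 161.1 = 99.47·3.4177 − 161.1 = 178.861.
Rounded: 179.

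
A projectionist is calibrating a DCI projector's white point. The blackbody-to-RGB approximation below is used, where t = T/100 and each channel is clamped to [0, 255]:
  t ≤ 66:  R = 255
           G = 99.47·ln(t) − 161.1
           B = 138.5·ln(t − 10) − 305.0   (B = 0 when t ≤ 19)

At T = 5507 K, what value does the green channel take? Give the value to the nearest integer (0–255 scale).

238

t = 5507/100 = 55.07; the t ≤ 66 branch applies.
G = 99.47·ln 55.07 − 161.1 = 99.47·4.0086 − 161.1 = 237.636.
Rounded: 238.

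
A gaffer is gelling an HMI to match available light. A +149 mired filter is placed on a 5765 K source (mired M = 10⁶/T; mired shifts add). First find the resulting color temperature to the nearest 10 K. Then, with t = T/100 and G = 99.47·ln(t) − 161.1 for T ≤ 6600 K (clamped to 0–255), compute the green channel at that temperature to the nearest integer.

180

M_in = 10⁶/5765 = 173.46; M_out = 173.46 + (+149) = 322.46.
T_out = 10⁶/322.46 = 3101.2 K → 3100 K; t = 31.
G = 99.47·ln 31 − 161.1 = 99.47·3.4340 − 161.1 = 180.479.
Rounded: 180.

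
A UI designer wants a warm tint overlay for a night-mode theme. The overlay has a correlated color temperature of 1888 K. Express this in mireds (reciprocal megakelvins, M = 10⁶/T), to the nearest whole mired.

530 mireds

M = 10⁶ / 1888 = 529.661 → 530 mireds.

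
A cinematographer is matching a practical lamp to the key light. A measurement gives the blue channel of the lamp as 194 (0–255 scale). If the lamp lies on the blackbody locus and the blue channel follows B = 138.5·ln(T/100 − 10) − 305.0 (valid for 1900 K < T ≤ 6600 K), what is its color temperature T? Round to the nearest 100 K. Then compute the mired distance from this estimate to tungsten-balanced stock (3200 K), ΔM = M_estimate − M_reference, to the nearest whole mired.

-100 mireds

ln(t − 10) = (194 + 305.0) / 138.5 = 3.6029.
t − 10 = e^3.6029 = 36.704, so t = 46.704.
T = 100·t = 4670 K → 4700 K to the nearest 100 K.
M_estimate = 10⁶/4700 = 212.77; M_reference = 10⁶/3200 = 312.50.
ΔM = 212.77 − 312.50 = -99.73 → -100 mireds.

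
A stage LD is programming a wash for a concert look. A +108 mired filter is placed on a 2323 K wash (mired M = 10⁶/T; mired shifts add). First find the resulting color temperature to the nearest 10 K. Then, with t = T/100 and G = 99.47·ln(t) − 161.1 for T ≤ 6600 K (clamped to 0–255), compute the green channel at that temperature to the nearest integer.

M_in = 10⁶/2323 = 430.48; M_out = 430.48 + (+108) = 538.48.
T_out = 10⁶/538.48 = 1857.1 K → 1860 K; t = 18.6.
G = 99.47·ln 18.6 − 161.1 = 99.47·2.9232 − 161.1 = 129.667.
Rounded: 130.

130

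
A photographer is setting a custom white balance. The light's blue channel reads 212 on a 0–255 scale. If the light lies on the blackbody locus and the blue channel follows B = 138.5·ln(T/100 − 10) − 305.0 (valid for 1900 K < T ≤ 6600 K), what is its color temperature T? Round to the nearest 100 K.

ln(t − 10) = (212 + 305.0) / 138.5 = 3.7329.
t − 10 = e^3.7329 = 41.798, so t = 51.798.
T = 100·t = 5180 K → 5200 K to the nearest 100 K.

5200 K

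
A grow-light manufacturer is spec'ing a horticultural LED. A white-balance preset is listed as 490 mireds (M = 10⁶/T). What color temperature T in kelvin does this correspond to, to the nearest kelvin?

T = 10⁶ / 490 = 2040.82 K → 2041 K.

2041 K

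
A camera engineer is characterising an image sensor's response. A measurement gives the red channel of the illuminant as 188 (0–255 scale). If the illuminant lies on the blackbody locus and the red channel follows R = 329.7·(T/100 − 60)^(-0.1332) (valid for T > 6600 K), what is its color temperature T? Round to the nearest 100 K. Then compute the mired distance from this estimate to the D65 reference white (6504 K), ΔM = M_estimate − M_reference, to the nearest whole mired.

-76 mireds

(t − 60)^(-0.1332) = 188/329.7 = 0.57022.
t − 60 = 0.57022^(1/-0.1332) = 0.57022^(-7.508) = 67.848, so t = 127.848.
T = 100·t = 12785 K → 12800 K to the nearest 100 K.
M_estimate = 10⁶/12800 = 78.12; M_reference = 10⁶/6504 = 153.75.
ΔM = 78.12 − 153.75 = -75.63 → -76 mireds.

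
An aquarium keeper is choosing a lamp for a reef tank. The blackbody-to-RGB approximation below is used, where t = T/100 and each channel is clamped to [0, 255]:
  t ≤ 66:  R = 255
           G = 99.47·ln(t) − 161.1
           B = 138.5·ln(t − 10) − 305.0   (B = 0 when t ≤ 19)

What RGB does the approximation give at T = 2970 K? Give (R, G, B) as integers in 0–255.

(255, 176, 108)

t = 2970/100 = 29.7; the t ≤ 66 branch applies.
R = 255 by definition for t ≤ 66.
G = 99.47·ln 29.7 − 161.1 = 99.47·3.3911 − 161.1 = 176.217.
B = 138.5·ln(29.7 − 10) − 305.0 = 138.5·ln 19.7 − 305.0 = 138.5·2.9806 − 305.0 = 107.816.
Rounded: (255, 176, 108).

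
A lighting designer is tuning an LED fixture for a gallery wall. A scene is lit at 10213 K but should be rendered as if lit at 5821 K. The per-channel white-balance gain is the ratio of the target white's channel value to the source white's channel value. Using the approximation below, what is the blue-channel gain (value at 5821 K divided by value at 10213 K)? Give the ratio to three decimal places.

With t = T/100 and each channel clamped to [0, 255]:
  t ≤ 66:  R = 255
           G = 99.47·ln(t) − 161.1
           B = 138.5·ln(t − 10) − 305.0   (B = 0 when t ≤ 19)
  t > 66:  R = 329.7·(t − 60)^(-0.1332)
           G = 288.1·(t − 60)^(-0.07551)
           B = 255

At 10213 K (t = 102.13):
  B = 255 by definition for t > 66.
At 5821 K (t = 58.21):
  B = 138.5·ln(58.21 − 10) − 305.0 = 138.5·ln 48.21 − 305.0 = 138.5·3.8756 − 305.0 = 231.766.
Gain = 231.766 / 255.000 = 0.9089 → 0.909.

0.909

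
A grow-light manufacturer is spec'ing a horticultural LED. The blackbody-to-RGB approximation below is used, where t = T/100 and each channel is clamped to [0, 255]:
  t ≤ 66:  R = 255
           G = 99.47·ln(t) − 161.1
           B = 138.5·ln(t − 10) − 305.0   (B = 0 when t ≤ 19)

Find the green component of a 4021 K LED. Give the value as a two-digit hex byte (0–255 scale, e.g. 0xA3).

0xCE

t = 4021/100 = 40.21; the t ≤ 66 branch applies.
G = 99.47·ln 40.21 − 161.1 = 99.47·3.6941 − 161.1 = 206.354.
Rounded: 206; in hex, 0xCE.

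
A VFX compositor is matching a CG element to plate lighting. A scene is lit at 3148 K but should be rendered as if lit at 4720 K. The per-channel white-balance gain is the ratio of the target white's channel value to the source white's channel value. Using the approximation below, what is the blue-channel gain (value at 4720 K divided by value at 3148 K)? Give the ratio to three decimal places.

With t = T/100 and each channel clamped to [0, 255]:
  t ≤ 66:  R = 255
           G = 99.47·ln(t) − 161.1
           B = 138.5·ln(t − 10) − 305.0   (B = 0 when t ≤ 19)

1.635

At 3148 K (t = 31.48):
  B = 138.5·ln(31.48 − 10) − 305.0 = 138.5·ln 21.48 − 305.0 = 138.5·3.0671 − 305.0 = 119.796.
At 4720 K (t = 47.2):
  B = 138.5·ln(47.2 − 10) − 305.0 = 138.5·ln 37.2 − 305.0 = 138.5·3.6163 − 305.0 = 195.859.
Gain = 195.859 / 119.796 = 1.6349 → 1.635.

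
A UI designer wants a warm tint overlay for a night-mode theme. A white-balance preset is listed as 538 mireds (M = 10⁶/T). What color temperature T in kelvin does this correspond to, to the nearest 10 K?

1860 K

T = 10⁶ / 538 = 1858.74 K → 1860 K.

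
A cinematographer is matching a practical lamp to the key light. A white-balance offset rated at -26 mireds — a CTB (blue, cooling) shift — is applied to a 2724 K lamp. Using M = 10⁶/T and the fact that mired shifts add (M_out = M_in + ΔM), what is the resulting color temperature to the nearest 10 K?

M_in = 10⁶/2724 = 367.11 mireds.
M_out = 367.11 + (-26) = 341.11 mireds.
T_out = 10⁶/341.11 = 2931.6 K → 2930 K.

2930 K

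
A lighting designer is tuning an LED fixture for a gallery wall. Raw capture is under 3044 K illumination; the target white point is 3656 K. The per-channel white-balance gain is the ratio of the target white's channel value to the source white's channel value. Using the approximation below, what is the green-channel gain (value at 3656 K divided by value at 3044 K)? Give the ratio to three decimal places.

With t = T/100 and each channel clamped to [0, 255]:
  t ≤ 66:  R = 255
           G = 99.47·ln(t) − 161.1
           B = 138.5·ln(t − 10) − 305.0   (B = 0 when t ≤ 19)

At 3044 K (t = 30.44):
  G = 99.47·ln 30.44 − 161.1 = 99.47·3.4158 − 161.1 = 178.665.
At 3656 K (t = 36.56):
  G = 99.47·ln 36.56 − 161.1 = 99.47·3.5990 − 161.1 = 196.888.
Gain = 196.888 / 178.665 = 1.1020 → 1.102.

1.102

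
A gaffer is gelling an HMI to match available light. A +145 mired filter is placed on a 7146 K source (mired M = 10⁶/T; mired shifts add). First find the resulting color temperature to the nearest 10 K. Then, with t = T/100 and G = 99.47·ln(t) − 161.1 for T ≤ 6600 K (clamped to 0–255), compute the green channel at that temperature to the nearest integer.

193

M_in = 10⁶/7146 = 139.94; M_out = 139.94 + (+145) = 284.94.
T_out = 10⁶/284.94 = 3509.5 K → 3510 K; t = 35.1.
G = 99.47·ln 35.1 − 161.1 = 99.47·3.5582 − 161.1 = 192.834.
Rounded: 193.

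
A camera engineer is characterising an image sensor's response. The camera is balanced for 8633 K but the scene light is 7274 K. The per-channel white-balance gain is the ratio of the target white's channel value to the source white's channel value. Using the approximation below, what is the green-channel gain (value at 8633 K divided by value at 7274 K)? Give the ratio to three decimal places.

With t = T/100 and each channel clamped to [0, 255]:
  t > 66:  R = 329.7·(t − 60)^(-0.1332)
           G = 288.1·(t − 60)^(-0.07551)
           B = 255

0.947

At 7274 K (t = 72.74):
  G = 288.1·(72.74 − 60)^(-0.07551) = 288.1·12.74^(-0.07551) = 288.1·0.82518 = 237.734.
At 8633 K (t = 86.33):
  G = 288.1·(86.33 − 60)^(-0.07551) = 288.1·26.33^(-0.07551) = 288.1·0.78116 = 225.053.
Gain = 225.053 / 237.734 = 0.9467 → 0.947.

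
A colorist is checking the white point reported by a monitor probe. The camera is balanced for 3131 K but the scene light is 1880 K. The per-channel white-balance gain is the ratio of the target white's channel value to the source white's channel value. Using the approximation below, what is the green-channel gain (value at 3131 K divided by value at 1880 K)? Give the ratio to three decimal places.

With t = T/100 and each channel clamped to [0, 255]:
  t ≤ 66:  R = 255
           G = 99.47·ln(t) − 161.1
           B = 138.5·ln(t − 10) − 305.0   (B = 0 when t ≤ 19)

At 1880 K (t = 18.8):
  G = 99.47·ln 18.8 − 161.1 = 99.47·2.9339 − 161.1 = 130.731.
At 3131 K (t = 31.31):
  G = 99.47·ln 31.31 − 161.1 = 99.47·3.4439 − 161.1 = 181.468.
Gain = 181.468 / 130.731 = 1.3881 → 1.388.

1.388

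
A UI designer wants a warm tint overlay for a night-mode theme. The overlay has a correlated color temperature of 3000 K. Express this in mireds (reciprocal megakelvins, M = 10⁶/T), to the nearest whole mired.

M = 10⁶ / 3000 = 333.333 → 333 mireds.

333 mireds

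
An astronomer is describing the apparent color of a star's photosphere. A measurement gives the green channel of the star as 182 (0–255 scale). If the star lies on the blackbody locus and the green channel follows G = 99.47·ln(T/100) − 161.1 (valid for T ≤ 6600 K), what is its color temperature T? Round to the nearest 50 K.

3150 K

ln t = (182 + 161.1) / 99.47 = 3.4493.
t = e^3.4493 = 31.478.
T = 100·t = 3148 K → 3150 K to the nearest 50 K.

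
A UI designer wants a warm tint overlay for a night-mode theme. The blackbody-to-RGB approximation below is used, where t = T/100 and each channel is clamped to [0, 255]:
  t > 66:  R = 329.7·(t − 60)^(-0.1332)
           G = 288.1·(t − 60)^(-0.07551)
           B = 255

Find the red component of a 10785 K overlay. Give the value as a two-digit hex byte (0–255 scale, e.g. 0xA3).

0xC5

t = 10785/100 = 107.85; the t > 66 branch applies.
R = 329.7·(107.85 − 60)^(-0.1332) = 329.7·47.85^(-0.1332) = 329.7·0.59736 = 196.951.
Rounded: 197; in hex, 0xC5.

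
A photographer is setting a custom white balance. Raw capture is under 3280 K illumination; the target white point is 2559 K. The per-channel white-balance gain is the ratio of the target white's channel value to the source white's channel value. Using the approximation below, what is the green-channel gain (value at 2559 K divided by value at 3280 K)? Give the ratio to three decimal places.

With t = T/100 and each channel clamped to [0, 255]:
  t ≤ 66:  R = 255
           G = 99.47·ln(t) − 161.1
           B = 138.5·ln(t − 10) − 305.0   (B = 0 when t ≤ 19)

At 3280 K (t = 32.8):
  G = 99.47·ln 32.8 − 161.1 = 99.47·3.4904 − 161.1 = 186.093.
At 2559 K (t = 25.59):
  G = 99.47·ln 25.59 − 161.1 = 99.47·3.2422 − 161.1 = 161.402.
Gain = 161.402 / 186.093 = 0.8673 → 0.867.

0.867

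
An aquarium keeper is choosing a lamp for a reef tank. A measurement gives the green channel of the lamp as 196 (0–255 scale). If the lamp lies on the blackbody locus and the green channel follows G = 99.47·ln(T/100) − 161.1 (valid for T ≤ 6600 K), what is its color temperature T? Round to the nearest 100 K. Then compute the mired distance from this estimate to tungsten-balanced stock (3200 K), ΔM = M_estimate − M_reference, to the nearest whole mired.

-35 mireds

ln t = (196 + 161.1) / 99.47 = 3.5900.
t = e^3.5900 = 36.235.
T = 100·t = 3624 K → 3600 K to the nearest 100 K.
M_estimate = 10⁶/3600 = 277.78; M_reference = 10⁶/3200 = 312.50.
ΔM = 277.78 − 312.50 = -34.72 → -35 mireds.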